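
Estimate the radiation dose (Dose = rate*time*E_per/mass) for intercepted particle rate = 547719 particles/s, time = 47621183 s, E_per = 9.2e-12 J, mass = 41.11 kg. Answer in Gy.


Total energy deposited = rate * time * E_per
  = 547719 * 47621183 * 9.2e-12 = 239.9638 J
Dose = E_total / mass = 239.9638 / 41.11
Dose = 5.8371 Gy

5.8371 Gy


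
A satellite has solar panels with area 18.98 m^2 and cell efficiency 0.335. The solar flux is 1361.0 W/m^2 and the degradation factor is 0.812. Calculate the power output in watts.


P = area * eta * S * degradation
P = 18.98 * 0.335 * 1361.0 * 0.812
P = 7026.7608 W

7026.7608 W


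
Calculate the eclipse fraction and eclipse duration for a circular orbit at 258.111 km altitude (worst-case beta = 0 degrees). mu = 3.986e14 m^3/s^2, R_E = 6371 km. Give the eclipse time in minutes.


r = 6629.1110 km
T = 89.5247 min
Eclipse fraction = arcsin(R_E/r)/pi = arcsin(6371.0000/6629.1110)/pi
= arcsin(0.961064)/pi = 0.4108831
Eclipse duration = 0.4108831 * 89.5247 = 36.7842 min

36.7842 minutes


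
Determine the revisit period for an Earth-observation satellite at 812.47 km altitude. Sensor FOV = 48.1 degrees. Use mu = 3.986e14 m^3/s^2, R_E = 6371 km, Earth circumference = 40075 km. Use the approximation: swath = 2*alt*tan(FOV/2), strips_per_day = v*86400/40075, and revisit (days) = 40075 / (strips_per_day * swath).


swath = 2*812.47*tan(0.4197517) = 725.1697 km
v = sqrt(mu/r) = 7449.0606 m/s = 7.4491 km/s
strips/day = v*86400/40075 = 7.4491*86400/40075 = 16.0599
coverage/day = strips * swath = 16.0599 * 725.1697 = 11646.1226 km
revisit = 40075 / 11646.1226 = 3.4411 days

3.4411 days


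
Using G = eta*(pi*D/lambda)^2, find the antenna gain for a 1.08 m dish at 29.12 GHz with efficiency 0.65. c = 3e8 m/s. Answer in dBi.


lambda = c/f = 3e8 / 2.912e+10 = 0.0103022 m
G = eta*(pi*D/lambda)^2 = 0.65*(pi*1.08/0.0103022)^2
G = 70501.9038 (linear)
G = 10*log10(70501.9038) = 48.4820 dBi

48.4820 dBi


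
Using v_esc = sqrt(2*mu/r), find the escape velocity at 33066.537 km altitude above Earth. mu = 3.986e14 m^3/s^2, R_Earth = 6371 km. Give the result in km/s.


r = 6371.0 + 33066.537 = 39437.5370 km = 3.9437537e+07 m
v_esc = sqrt(2*mu/r) = sqrt(2*3.986e14 / 3.9437537e+07)
v_esc = 4496.0254 m/s = 4.4960 km/s

4.4960 km/s


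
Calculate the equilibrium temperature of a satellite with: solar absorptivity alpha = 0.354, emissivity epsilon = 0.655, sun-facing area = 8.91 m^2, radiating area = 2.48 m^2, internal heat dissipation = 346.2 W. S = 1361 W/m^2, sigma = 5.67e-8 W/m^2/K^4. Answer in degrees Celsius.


Numerator = alpha*S*A_sun + Q_int = 0.354*1361*8.91 + 346.2 = 4638.9845 W
Denominator = eps*sigma*A_rad = 0.655*5.67e-8*2.48 = 9.210348e-08 W/K^4
T^4 = 5.0367093e+10 K^4
T = 473.7364 K = 200.5864 C

200.5864 degrees Celsius


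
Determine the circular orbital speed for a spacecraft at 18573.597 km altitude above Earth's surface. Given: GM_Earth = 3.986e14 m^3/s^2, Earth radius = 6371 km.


r = R_E + alt = 6371.0 + 18573.597 = 24944.5970 km = 2.4944597e+07 m
v = sqrt(mu/r) = sqrt(3.986e14 / 2.4944597e+07) = 3997.4257 m/s = 3.9974 km/s

3.9974 km/s


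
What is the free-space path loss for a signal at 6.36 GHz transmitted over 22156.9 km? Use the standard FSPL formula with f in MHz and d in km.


f = 6.36 GHz = 6360.0000 MHz
d = 22156.9 km
FSPL = 32.44 + 20*log10(6360.0000) + 20*log10(22156.9)
FSPL = 32.44 + 76.0691 + 86.9102
FSPL = 195.4193 dB

195.4193 dB


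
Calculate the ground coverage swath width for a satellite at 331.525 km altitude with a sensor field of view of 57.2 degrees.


FOV = 57.2 deg = 0.9983283 rad
swath = 2 * alt * tan(FOV/2) = 2 * 331.525 * tan(0.4991642)
swath = 2 * 331.525 * 0.5452177
swath = 361.5066 km

361.5066 km


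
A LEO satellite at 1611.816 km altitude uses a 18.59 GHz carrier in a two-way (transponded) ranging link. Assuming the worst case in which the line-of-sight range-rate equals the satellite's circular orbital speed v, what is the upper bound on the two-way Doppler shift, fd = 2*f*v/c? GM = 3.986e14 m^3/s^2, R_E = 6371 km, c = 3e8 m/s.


r = 7.982816e+06 m
v = sqrt(mu/r) = 7066.2759 m/s (worst-case radial velocity)
f = 18.59 GHz = 1.859e+10 Hz
fd = 2*f*v/c = 2*1.859e+10*7066.2759/3.0e+08
fd = 875747.1212 Hz

875747.1212 Hz


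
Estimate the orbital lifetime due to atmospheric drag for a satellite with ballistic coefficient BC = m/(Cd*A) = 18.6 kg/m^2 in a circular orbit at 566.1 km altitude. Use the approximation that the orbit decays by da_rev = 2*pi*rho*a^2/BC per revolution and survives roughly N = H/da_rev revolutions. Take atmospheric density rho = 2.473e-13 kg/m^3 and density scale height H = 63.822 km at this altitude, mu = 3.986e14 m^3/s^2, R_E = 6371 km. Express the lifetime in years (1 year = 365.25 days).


a = R_E + alt = 6937.1000 km = 6.9371e+06 m
da_rev = 2*pi*rho*a^2/BC = 2*pi*2.473e-13*(6.9371e+06)^2/18.6 = 4.020193 m per revolution
N = H/da_rev = 63822.0000 m / 4.020193 m = 15875.3555 revolutions
P = 2*pi*sqrt(a^3/mu) = 5750.1365 s
lifetime = N*P = 15875.3555 * 5750.1365 = 9.1285461e+07 s = 1056.5447 days
years = 1056.5447 / 365.25 = 2.8927 years

2.8927 years


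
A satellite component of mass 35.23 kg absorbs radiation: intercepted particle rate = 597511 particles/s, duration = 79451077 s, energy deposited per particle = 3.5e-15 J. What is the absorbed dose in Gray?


Total energy deposited = rate * time * E_per
  = 597511 * 79451077 * 3.5e-15 = 0.1661551 J
Dose = E_total / mass = 0.1661551 / 35.23
Dose = 0.004716296 Gy

0.0047 Gy


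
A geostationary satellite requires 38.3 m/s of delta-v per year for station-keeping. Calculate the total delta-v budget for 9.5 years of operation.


dV = rate * years = 38.3 * 9.5
dV = 363.8500 m/s

363.8500 m/s


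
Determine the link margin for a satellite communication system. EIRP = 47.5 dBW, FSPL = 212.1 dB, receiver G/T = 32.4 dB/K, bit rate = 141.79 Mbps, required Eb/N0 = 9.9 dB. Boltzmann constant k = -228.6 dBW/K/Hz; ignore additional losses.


C/N0 = EIRP - FSPL + G/T - k = 47.5 - 212.1 + 32.4 - (-228.6)
C/N0 = 96.4000 dB-Hz
R_b = 141.79 Mbps = 1.4179e+08 bps -> 10*log10(R_b) = 81.5165 dB-Hz
Eb/N0 = C/N0 - 10*log10(R_b) = 96.4000 - 81.5165 = 14.8835 dB
Margin = Eb/N0 - Eb/N0_req = 14.8835 - 9.9 = 4.9835 dB (link closes)

4.9835 dB


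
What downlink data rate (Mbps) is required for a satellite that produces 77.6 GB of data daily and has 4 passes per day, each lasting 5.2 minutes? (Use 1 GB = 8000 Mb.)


total contact time = 4 * 5.2 * 60 = 1248.0000 s
data = 77.6 GB = 620800.0000 Mb
rate = 620800.0000 / 1248.0000 = 497.4359 Mbps

497.4359 Mbps


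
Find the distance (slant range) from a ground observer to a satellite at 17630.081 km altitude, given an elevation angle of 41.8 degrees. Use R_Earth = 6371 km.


h = 17630.081 km, el = 41.8 deg
d = -R_E*sin(el) + sqrt((R_E*sin(el))^2 + 2*R_E*h + h^2)
d = -6371.0000*sin(0.7295476) + sqrt((6371.0000*0.6665325)^2 + 2*6371.0000*17630.081 + 17630.081^2)
d = 19279.9924 km

19279.9924 km


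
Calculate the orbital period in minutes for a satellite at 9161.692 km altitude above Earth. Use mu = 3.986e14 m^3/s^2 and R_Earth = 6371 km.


r = 15532.6920 km = 1.5532692e+07 m
T = 2*pi*sqrt(r^3/mu) = 2*pi*sqrt(3.7474875e+21 / 3.986e14)
T = 19265.5458 s = 321.0924 min

321.0924 minutes


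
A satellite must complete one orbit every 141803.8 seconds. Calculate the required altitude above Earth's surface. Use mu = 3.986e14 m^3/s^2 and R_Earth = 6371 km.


T = 141803.8 s
r = (mu*T^2/(4*pi^2))^(1/3) = (3.986e14 * 141803.8^2 / (4*pi^2))^(1/3)
r = 5.8773889e+07 m = 58773.8895 km
alt = r - R_E = 58773.8895 - 6371 = 52402.8895 km

52402.8895 km


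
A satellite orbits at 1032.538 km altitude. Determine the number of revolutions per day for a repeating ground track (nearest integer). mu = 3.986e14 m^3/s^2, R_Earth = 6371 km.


r = 7.403538e+06 m
T = 2*pi*sqrt(r^3/mu) = 6339.7216 s = 105.6620 min
revs/day = 1440 / 105.6620 = 13.6284
Rounded: 14 revolutions per day

14 revolutions per day


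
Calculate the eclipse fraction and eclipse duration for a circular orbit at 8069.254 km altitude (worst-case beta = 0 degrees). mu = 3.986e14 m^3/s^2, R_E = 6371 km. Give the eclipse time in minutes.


r = 14440.2540 km
T = 287.8208 min
Eclipse fraction = arcsin(R_E/r)/pi = arcsin(6371.0000/14440.2540)/pi
= arcsin(0.4411972)/pi = 0.1454461
Eclipse duration = 0.1454461 * 287.8208 = 41.8624 min

41.8624 minutes


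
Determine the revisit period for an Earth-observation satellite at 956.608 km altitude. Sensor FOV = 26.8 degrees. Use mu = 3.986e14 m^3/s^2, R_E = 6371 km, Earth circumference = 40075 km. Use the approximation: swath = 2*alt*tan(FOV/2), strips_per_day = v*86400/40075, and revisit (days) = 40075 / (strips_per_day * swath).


swath = 2*956.608*tan(0.2338741) = 455.7923 km
v = sqrt(mu/r) = 7375.4332 m/s = 7.3754 km/s
strips/day = v*86400/40075 = 7.3754*86400/40075 = 15.9011
coverage/day = strips * swath = 15.9011 * 455.7923 = 7247.6092 km
revisit = 40075 / 7247.6092 = 5.5294 days

5.5294 days


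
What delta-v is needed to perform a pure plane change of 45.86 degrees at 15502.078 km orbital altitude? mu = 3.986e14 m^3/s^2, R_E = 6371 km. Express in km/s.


r = 21873.0780 km = 2.1873078e+07 m
V = sqrt(mu/r) = 4268.8775 m/s
di = 45.86 deg = 0.800408 rad
dV = 2*V*sin(di/2) = 2*4268.8775*sin(0.400204)
dV = 3326.3626 m/s = 3.3264 km/s

3.3264 km/s


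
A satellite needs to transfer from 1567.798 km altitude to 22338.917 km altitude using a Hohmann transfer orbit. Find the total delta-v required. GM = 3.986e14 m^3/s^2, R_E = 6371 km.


r1 = 7938.7980 km = 7.938798e+06 m
r2 = 28709.9170 km = 2.8709917e+07 m
dv1 = sqrt(mu/r1)*(sqrt(2*r2/(r1+r2)) - 1) = 1783.5330 m/s
dv2 = sqrt(mu/r2)*(1 - sqrt(2*r1/(r1+r2))) = 1273.5467 m/s
total dv = |dv1| + |dv2| = 1783.5330 + 1273.5467 = 3057.0797 m/s = 3.0571 km/s

3.0571 km/s


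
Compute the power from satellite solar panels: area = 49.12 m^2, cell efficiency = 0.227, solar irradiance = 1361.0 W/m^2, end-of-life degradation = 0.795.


P = area * eta * S * degradation
P = 49.12 * 0.227 * 1361.0 * 0.795
P = 12064.5039 W

12064.5039 W


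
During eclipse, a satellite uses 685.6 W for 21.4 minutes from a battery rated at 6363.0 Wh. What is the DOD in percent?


E_used = P * t / 60 = 685.6 * 21.4 / 60 = 244.5307 Wh
DOD = E_used / E_total * 100 = 244.5307 / 6363.0 * 100
DOD = 3.8430 %

3.8430 %


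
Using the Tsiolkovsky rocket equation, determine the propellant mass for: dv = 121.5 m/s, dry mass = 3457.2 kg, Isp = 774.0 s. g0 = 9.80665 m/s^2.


ve = Isp * g0 = 774.0 * 9.80665 = 7590.347100 m/s
mass ratio = exp(dv/ve) = exp(121.5/7590.347100) = 1.01613597
m_prop = m_dry * (mr - 1) = 3457.2 * (1.01613597 - 1)
m_prop = 55.7853 kg

55.7853 kg


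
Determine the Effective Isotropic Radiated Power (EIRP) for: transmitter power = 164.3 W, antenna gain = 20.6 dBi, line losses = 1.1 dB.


Pt = 164.3 W = 22.1564 dBW
EIRP = Pt_dBW + Gt - losses = 22.1564 + 20.6 - 1.1 = 41.6564 dBW

41.6564 dBW


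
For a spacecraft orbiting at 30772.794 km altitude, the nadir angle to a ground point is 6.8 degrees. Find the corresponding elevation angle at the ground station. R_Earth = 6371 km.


r = R_E + alt = 37143.7940 km
Law of sines in the satellite / Earth-center / ground-point triangle:
  sin(nadir)/R_E = sin(90 + el)/r  =>  cos(el) = (r/R_E)*sin(nadir)
cos(el) = (37143.7940 / 6371.0000) * sin(6.8 deg) = 0.6903112
el = arccos(0.6903112) = 46.3453 deg
(Earth-central angle = 90 - nadir - el = 36.8547 deg)

46.3453 degrees


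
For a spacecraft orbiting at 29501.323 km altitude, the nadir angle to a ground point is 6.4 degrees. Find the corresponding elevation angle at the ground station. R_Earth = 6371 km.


r = R_E + alt = 35872.3230 km
Law of sines in the satellite / Earth-center / ground-point triangle:
  sin(nadir)/R_E = sin(90 + el)/r  =>  cos(el) = (r/R_E)*sin(nadir)
cos(el) = (35872.3230 / 6371.0000) * sin(6.4 deg) = 0.627633
el = arccos(0.627633) = 51.1243 deg
(Earth-central angle = 90 - nadir - el = 32.4757 deg)

51.1243 degrees


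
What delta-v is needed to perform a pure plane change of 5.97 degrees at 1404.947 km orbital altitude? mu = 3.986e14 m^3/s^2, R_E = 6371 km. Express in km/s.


r = 7775.9470 km = 7.775947e+06 m
V = sqrt(mu/r) = 7159.6534 m/s
di = 5.97 deg = 0.1041962 rad
dV = 2*V*sin(di/2) = 2*7159.6534*sin(0.05209808)
dV = 745.6709 m/s = 0.7456709 km/s

0.7457 km/s


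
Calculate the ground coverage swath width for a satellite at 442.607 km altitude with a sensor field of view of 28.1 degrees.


FOV = 28.1 deg = 0.4904375 rad
swath = 2 * alt * tan(FOV/2) = 2 * 442.607 * tan(0.2452188)
swath = 2 * 442.607 * 0.2502551
swath = 221.5293 km

221.5293 km


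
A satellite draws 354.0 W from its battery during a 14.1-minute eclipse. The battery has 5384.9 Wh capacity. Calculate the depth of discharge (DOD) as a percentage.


E_used = P * t / 60 = 354.0 * 14.1 / 60 = 83.1900 Wh
DOD = E_used / E_total * 100 = 83.1900 / 5384.9 * 100
DOD = 1.5449 %

1.5449 %


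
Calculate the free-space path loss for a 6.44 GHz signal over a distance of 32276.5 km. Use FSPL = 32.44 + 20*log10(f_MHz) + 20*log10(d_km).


f = 6.44 GHz = 6440.0000 MHz
d = 32276.5 km
FSPL = 32.44 + 20*log10(6440.0000) + 20*log10(32276.5)
FSPL = 32.44 + 76.1777 + 90.1777
FSPL = 198.7954 dB

198.7954 dB


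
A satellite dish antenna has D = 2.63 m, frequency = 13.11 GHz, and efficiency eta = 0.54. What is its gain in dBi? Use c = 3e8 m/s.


lambda = c/f = 3e8 / 1.311e+10 = 0.0228833 m
G = eta*(pi*D/lambda)^2 = 0.54*(pi*2.63/0.0228833)^2
G = 70399.2247 (linear)
G = 10*log10(70399.2247) = 48.4757 dBi

48.4757 dBi


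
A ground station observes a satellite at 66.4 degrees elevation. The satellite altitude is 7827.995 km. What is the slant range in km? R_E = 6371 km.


h = 7827.995 km, el = 66.4 deg
d = -R_E*sin(el) + sqrt((R_E*sin(el))^2 + 2*R_E*h + h^2)
d = -6371.0000*sin(1.1589) + sqrt((6371.0000*0.9163627)^2 + 2*6371.0000*7827.995 + 7827.995^2)
d = 8129.8800 km

8129.8800 km


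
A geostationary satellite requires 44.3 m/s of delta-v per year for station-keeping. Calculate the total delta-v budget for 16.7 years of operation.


dV = rate * years = 44.3 * 16.7
dV = 739.8100 m/s

739.8100 m/s


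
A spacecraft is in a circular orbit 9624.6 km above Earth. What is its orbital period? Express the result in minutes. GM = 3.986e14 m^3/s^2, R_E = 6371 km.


r = 15995.6000 km = 1.59956e+07 m
T = 2*pi*sqrt(r^3/mu) = 2*pi*sqrt(4.0926217e+21 / 3.986e14)
T = 20133.1637 s = 335.5527 min

335.5527 minutes


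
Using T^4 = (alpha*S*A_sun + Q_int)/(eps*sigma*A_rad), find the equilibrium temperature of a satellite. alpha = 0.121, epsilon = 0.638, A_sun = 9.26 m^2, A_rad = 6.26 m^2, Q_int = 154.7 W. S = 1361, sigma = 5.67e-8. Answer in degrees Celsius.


Numerator = alpha*S*A_sun + Q_int = 0.121*1361*9.26 + 154.7 = 1679.6461 W
Denominator = eps*sigma*A_rad = 0.638*5.67e-8*6.26 = 2.26453e-07 W/K^4
T^4 = 7.4171951e+09 K^4
T = 293.4674 K = 20.3174 C

20.3174 degrees Celsius


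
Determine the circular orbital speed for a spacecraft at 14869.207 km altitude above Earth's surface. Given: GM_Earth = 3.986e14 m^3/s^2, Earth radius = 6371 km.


r = R_E + alt = 6371.0 + 14869.207 = 21240.2070 km = 2.1240207e+07 m
v = sqrt(mu/r) = sqrt(3.986e14 / 2.1240207e+07) = 4332.0082 m/s = 4.3320 km/s

4.3320 km/s


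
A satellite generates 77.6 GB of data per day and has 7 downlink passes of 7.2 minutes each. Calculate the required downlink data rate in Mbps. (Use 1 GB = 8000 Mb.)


total contact time = 7 * 7.2 * 60 = 3024.0000 s
data = 77.6 GB = 620800.0000 Mb
rate = 620800.0000 / 3024.0000 = 205.2910 Mbps

205.2910 Mbps


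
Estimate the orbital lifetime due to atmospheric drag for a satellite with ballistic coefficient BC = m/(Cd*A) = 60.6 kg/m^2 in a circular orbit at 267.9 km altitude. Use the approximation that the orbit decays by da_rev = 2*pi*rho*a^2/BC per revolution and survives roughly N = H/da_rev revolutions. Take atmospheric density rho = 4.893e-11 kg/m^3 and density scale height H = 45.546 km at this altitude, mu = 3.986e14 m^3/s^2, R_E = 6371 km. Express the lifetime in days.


a = R_E + alt = 6638.9000 km = 6.6389e+06 m
da_rev = 2*pi*rho*a^2/BC = 2*pi*4.893e-11*(6.6389e+06)^2/60.6 = 223.601501 m per revolution
N = H/da_rev = 45546.0000 m / 223.601501 m = 203.6927 revolutions
P = 2*pi*sqrt(a^3/mu) = 5383.3846 s
lifetime = N*P = 203.6927 * 5383.3846 = 1.0965563e+06 s = 12.6916 days

12.6916 days


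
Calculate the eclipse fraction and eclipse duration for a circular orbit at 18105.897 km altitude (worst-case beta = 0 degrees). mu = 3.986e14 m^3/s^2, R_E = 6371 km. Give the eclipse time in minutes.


r = 24476.8970 km
T = 635.1766 min
Eclipse fraction = arcsin(R_E/r)/pi = arcsin(6371.0000/24476.8970)/pi
= arcsin(0.2602863)/pi = 0.08381694
Eclipse duration = 0.08381694 * 635.1766 = 53.2386 min

53.2386 minutes


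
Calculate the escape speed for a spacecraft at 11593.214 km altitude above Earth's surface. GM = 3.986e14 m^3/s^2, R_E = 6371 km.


r = 6371.0 + 11593.214 = 17964.2140 km = 1.7964214e+07 m
v_esc = sqrt(2*mu/r) = sqrt(2*3.986e14 / 1.7964214e+07)
v_esc = 6661.6151 m/s = 6.6616 km/s

6.6616 km/s


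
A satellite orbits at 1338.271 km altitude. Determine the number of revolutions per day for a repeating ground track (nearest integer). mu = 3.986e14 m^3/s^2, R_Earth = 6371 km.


r = 7.709271e+06 m
T = 2*pi*sqrt(r^3/mu) = 6736.4515 s = 112.2742 min
revs/day = 1440 / 112.2742 = 12.8257
Rounded: 13 revolutions per day

13 revolutions per day


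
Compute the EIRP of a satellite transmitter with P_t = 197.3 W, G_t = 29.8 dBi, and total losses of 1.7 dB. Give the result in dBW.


Pt = 197.3 W = 22.9513 dBW
EIRP = Pt_dBW + Gt - losses = 22.9513 + 29.8 - 1.7 = 51.0513 dBW

51.0513 dBW


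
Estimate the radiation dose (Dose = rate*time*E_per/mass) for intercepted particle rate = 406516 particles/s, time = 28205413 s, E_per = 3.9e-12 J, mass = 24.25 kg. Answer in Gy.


Total energy deposited = rate * time * E_per
  = 406516 * 28205413 * 3.9e-12 = 44.7172 J
Dose = E_total / mass = 44.7172 / 24.25
Dose = 1.8440 Gy

1.8440 Gy


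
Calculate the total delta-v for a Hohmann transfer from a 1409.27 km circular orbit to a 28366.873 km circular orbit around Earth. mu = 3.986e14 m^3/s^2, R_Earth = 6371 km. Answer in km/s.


r1 = 7780.2700 km = 7.78027e+06 m
r2 = 34737.8730 km = 3.4737873e+07 m
dv1 = sqrt(mu/r1)*(sqrt(2*r2/(r1+r2)) - 1) = 1991.9079 m/s
dv2 = sqrt(mu/r2)*(1 - sqrt(2*r1/(r1+r2))) = 1338.1671 m/s
total dv = |dv1| + |dv2| = 1991.9079 + 1338.1671 = 3330.0750 m/s = 3.3301 km/s

3.3301 km/s


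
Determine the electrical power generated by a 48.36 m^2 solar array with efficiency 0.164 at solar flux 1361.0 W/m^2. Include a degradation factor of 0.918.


P = area * eta * S * degradation
P = 48.36 * 0.164 * 1361.0 * 0.918
P = 9909.0255 W

9909.0255 W


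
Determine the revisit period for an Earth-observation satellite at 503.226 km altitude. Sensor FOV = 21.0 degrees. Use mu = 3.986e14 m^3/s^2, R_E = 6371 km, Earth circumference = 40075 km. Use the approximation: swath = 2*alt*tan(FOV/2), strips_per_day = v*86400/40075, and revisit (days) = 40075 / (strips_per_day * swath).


swath = 2*503.226*tan(0.1832596) = 186.5349 km
v = sqrt(mu/r) = 7614.7692 m/s = 7.6148 km/s
strips/day = v*86400/40075 = 7.6148*86400/40075 = 16.4171
coverage/day = strips * swath = 16.4171 * 186.5349 = 3062.3649 km
revisit = 40075 / 3062.3649 = 13.0863 days

13.0863 days


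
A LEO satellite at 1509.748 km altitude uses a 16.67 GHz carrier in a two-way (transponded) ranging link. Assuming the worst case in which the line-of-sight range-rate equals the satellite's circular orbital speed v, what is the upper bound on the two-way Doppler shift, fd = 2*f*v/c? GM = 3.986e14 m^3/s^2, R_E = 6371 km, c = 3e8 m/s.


r = 7.880748e+06 m
v = sqrt(mu/r) = 7111.8883 m/s (worst-case radial velocity)
f = 16.67 GHz = 1.667e+10 Hz
fd = 2*f*v/c = 2*1.667e+10*7111.8883/3.0e+08
fd = 790367.8531 Hz

790367.8531 Hz


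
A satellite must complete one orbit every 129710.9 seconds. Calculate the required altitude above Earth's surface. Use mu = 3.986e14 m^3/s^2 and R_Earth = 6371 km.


T = 129710.9 s
r = (mu*T^2/(4*pi^2))^(1/3) = (3.986e14 * 129710.9^2 / (4*pi^2))^(1/3)
r = 5.5383046e+07 m = 55383.0456 km
alt = r - R_E = 55383.0456 - 6371 = 49012.0456 km

49012.0456 km


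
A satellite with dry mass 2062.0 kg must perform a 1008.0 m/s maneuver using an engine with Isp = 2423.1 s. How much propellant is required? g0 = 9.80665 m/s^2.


ve = Isp * g0 = 2423.1 * 9.80665 = 23762.493615 m/s
mass ratio = exp(dv/ve) = exp(1008.0/23762.493615) = 1.04333237
m_prop = m_dry * (mr - 1) = 2062.0 * (1.04333237 - 1)
m_prop = 89.3513 kg

89.3513 kg


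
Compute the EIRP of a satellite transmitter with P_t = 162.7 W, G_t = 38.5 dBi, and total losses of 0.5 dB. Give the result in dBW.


Pt = 162.7 W = 22.1139 dBW
EIRP = Pt_dBW + Gt - losses = 22.1139 + 38.5 - 0.5 = 60.1139 dBW

60.1139 dBW


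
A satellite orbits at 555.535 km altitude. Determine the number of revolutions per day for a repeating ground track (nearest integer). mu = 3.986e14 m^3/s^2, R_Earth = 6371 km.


r = 6.926535e+06 m
T = 2*pi*sqrt(r^3/mu) = 5737.0056 s = 95.6168 min
revs/day = 1440 / 95.6168 = 15.0601
Rounded: 15 revolutions per day

15 revolutions per day


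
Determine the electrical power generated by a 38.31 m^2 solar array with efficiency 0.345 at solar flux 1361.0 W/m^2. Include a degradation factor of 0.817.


P = area * eta * S * degradation
P = 38.31 * 0.345 * 1361.0 * 0.817
P = 14696.4157 W

14696.4157 W


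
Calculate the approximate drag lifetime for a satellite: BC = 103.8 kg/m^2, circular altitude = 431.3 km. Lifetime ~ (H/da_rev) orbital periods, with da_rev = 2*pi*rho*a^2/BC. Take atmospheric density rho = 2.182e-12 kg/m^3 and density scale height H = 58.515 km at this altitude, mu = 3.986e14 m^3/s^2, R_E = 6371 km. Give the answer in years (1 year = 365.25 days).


a = R_E + alt = 6802.3000 km = 6.8023e+06 m
da_rev = 2*pi*rho*a^2/BC = 2*pi*2.182e-12*(6.8023e+06)^2/103.8 = 6.111514 m per revolution
N = H/da_rev = 58515.0000 m / 6.111514 m = 9574.5503 revolutions
P = 2*pi*sqrt(a^3/mu) = 5583.3505 s
lifetime = N*P = 9574.5503 * 5583.3505 = 5.345807e+07 s = 618.7277 days
years = 618.7277 / 365.25 = 1.6940 years

1.6940 years


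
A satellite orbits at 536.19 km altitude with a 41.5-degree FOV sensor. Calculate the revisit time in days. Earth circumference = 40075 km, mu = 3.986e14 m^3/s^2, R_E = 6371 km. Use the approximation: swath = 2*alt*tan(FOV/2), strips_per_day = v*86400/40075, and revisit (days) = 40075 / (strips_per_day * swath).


swath = 2*536.19*tan(0.3621558) = 406.2884 km
v = sqrt(mu/r) = 7596.5770 m/s = 7.5966 km/s
strips/day = v*86400/40075 = 7.5966*86400/40075 = 16.3779
coverage/day = strips * swath = 16.3779 * 406.2884 = 6654.1505 km
revisit = 40075 / 6654.1505 = 6.0226 days

6.0226 days


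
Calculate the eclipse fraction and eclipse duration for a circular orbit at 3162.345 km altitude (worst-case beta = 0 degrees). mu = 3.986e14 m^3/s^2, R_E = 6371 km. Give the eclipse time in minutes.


r = 9533.3450 km
T = 154.3931 min
Eclipse fraction = arcsin(R_E/r)/pi = arcsin(6371.0000/9533.3450)/pi
= arcsin(0.6682859)/pi = 0.2329717
Eclipse duration = 0.2329717 * 154.3931 = 35.9692 min

35.9692 minutes


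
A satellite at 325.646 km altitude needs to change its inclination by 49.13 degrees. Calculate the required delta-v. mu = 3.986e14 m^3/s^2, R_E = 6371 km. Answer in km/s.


r = 6696.6460 km = 6.696646e+06 m
V = sqrt(mu/r) = 7715.0719 m/s
di = 49.13 deg = 0.8574803 rad
dV = 2*V*sin(di/2) = 2*7715.0719*sin(0.4287401)
dV = 6414.7010 m/s = 6.4147 km/s

6.4147 km/s


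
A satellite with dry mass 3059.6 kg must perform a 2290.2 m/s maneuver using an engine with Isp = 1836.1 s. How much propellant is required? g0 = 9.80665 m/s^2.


ve = Isp * g0 = 1836.1 * 9.80665 = 18005.990065 m/s
mass ratio = exp(dv/ve) = exp(2290.2/18005.990065) = 1.13563391
m_prop = m_dry * (mr - 1) = 3059.6 * (1.13563391 - 1)
m_prop = 414.9855 kg

414.9855 kg


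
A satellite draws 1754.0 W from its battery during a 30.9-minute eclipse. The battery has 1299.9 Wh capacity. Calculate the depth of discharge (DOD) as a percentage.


E_used = P * t / 60 = 1754.0 * 30.9 / 60 = 903.3100 Wh
DOD = E_used / E_total * 100 = 903.3100 / 1299.9 * 100
DOD = 69.4907 %

69.4907 %


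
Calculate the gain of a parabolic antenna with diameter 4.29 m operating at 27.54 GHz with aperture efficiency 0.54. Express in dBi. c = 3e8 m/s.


lambda = c/f = 3e8 / 2.754e+10 = 0.01089325 m
G = eta*(pi*D/lambda)^2 = 0.54*(pi*4.29/0.01089325)^2
G = 826596.2905 (linear)
G = 10*log10(826596.2905) = 59.1729 dBi

59.1729 dBi


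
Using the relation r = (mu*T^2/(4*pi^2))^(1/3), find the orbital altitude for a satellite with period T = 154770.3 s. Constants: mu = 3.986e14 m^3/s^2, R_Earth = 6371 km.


T = 154770.3 s
r = (mu*T^2/(4*pi^2))^(1/3) = (3.986e14 * 154770.3^2 / (4*pi^2))^(1/3)
r = 6.230424e+07 m = 62304.2399 km
alt = r - R_E = 62304.2399 - 6371 = 55933.2399 km

55933.2399 km


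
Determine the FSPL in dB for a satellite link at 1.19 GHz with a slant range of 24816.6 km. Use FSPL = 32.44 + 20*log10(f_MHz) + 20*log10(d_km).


f = 1.19 GHz = 1190.0000 MHz
d = 24816.6 km
FSPL = 32.44 + 20*log10(1190.0000) + 20*log10(24816.6)
FSPL = 32.44 + 61.5109 + 87.8948
FSPL = 181.8458 dB

181.8458 dB


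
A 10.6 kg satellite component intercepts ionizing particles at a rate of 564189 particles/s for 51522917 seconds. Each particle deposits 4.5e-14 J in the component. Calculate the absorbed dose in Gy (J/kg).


Total energy deposited = rate * time * E_per
  = 564189 * 51522917 * 4.5e-14 = 1.3081 J
Dose = E_total / mass = 1.3081 / 10.6
Dose = 0.1234047 Gy

0.1234 Gy


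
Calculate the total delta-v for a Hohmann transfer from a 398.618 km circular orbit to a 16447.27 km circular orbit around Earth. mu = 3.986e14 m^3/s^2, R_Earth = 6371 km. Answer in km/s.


r1 = 6769.6180 km = 6.769618e+06 m
r2 = 22818.2700 km = 2.281827e+07 m
dv1 = sqrt(mu/r1)*(sqrt(2*r2/(r1+r2)) - 1) = 1856.4697 m/s
dv2 = sqrt(mu/r2)*(1 - sqrt(2*r1/(r1+r2))) = 1352.2578 m/s
total dv = |dv1| + |dv2| = 1856.4697 + 1352.2578 = 3208.7275 m/s = 3.2087 km/s

3.2087 km/s


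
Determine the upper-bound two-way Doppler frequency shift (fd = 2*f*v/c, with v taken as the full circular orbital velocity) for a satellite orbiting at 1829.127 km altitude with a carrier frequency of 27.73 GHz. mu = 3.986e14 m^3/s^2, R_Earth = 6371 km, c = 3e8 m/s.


r = 8.200127e+06 m
v = sqrt(mu/r) = 6972.0157 m/s (worst-case radial velocity)
f = 27.73 GHz = 2.773e+10 Hz
fd = 2*f*v/c = 2*2.773e+10*6972.0157/3.0e+08
fd = 1.2888933e+06 Hz

1.2889e+06 Hz


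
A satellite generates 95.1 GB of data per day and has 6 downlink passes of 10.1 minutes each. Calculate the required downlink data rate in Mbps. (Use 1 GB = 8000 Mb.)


total contact time = 6 * 10.1 * 60 = 3636.0000 s
data = 95.1 GB = 760800.0000 Mb
rate = 760800.0000 / 3636.0000 = 209.2409 Mbps

209.2409 Mbps


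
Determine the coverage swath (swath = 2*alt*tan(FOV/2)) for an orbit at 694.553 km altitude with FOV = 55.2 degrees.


FOV = 55.2 deg = 0.9634217 rad
swath = 2 * alt * tan(FOV/2) = 2 * 694.553 * tan(0.4817109)
swath = 2 * 694.553 * 0.5227874
swath = 726.2071 km

726.2071 km


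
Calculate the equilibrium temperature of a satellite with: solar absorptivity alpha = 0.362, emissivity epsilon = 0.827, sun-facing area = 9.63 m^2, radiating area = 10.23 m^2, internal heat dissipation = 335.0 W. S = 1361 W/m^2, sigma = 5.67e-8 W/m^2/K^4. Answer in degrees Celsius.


Numerator = alpha*S*A_sun + Q_int = 0.362*1361*9.63 + 335.0 = 5079.5277 W
Denominator = eps*sigma*A_rad = 0.827*5.67e-8*10.23 = 4.7969391e-07 W/K^4
T^4 = 1.0589102e+10 K^4
T = 320.7855 K = 47.6355 C

47.6355 degrees Celsius


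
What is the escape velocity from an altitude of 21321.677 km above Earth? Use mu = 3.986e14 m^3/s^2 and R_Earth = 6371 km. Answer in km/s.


r = 6371.0 + 21321.677 = 27692.6770 km = 2.7692677e+07 m
v_esc = sqrt(2*mu/r) = sqrt(2*3.986e14 / 2.7692677e+07)
v_esc = 5365.3885 m/s = 5.3654 km/s

5.3654 km/s


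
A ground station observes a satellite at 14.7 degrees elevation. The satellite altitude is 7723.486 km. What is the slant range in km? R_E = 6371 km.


h = 7723.486 km, el = 14.7 deg
d = -R_E*sin(el) + sqrt((R_E*sin(el))^2 + 2*R_E*h + h^2)
d = -6371.0000*sin(0.2565634) + sqrt((6371.0000*0.2537579)^2 + 2*6371.0000*7723.486 + 7723.486^2)
d = 11059.2139 km

11059.2139 km


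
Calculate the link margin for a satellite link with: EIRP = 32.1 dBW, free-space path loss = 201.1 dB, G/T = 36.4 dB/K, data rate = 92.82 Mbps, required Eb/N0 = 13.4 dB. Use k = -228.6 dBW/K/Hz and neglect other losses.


C/N0 = EIRP - FSPL + G/T - k = 32.1 - 201.1 + 36.4 - (-228.6)
C/N0 = 96.0000 dB-Hz
R_b = 92.82 Mbps = 9.282e+07 bps -> 10*log10(R_b) = 79.6764 dB-Hz
Eb/N0 = C/N0 - 10*log10(R_b) = 96.0000 - 79.6764 = 16.3236 dB
Margin = Eb/N0 - Eb/N0_req = 16.3236 - 13.4 = 2.9236 dB (link closes)

2.9236 dB


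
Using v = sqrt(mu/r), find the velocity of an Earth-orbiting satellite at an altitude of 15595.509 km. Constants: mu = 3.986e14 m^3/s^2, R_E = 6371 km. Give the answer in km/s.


r = R_E + alt = 6371.0 + 15595.509 = 21966.5090 km = 2.1966509e+07 m
v = sqrt(mu/r) = sqrt(3.986e14 / 2.1966509e+07) = 4259.7894 m/s = 4.2598 km/s

4.2598 km/s


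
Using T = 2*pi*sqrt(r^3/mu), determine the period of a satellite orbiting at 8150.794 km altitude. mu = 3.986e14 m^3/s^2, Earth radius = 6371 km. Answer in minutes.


r = 14521.7940 km = 1.4521794e+07 m
T = 2*pi*sqrt(r^3/mu) = 2*pi*sqrt(3.0623922e+21 / 3.986e14)
T = 17415.7278 s = 290.2621 min

290.2621 minutes


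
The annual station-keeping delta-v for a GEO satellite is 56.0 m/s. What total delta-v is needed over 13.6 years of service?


dV = rate * years = 56.0 * 13.6
dV = 761.6000 m/s

761.6000 m/s


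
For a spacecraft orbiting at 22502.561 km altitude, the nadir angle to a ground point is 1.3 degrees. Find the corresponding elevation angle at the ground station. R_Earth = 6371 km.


r = R_E + alt = 28873.5610 km
Law of sines in the satellite / Earth-center / ground-point triangle:
  sin(nadir)/R_E = sin(90 + el)/r  =>  cos(el) = (r/R_E)*sin(nadir)
cos(el) = (28873.5610 / 6371.0000) * sin(1.3 deg) = 0.1028197
el = arccos(0.1028197) = 84.0984 deg
(Earth-central angle = 90 - nadir - el = 4.6016 deg)

84.0984 degrees


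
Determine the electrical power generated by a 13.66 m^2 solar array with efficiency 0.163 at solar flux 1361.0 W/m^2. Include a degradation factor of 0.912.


P = area * eta * S * degradation
P = 13.66 * 0.163 * 1361.0 * 0.912
P = 2763.7023 W

2763.7023 W


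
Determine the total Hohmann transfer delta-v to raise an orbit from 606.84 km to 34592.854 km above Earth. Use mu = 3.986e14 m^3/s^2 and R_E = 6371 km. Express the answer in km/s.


r1 = 6977.8400 km = 6.97784e+06 m
r2 = 40963.8540 km = 4.0963854e+07 m
dv1 = sqrt(mu/r1)*(sqrt(2*r2/(r1+r2)) - 1) = 2322.2037 m/s
dv2 = sqrt(mu/r2)*(1 - sqrt(2*r1/(r1+r2))) = 1436.3683 m/s
total dv = |dv1| + |dv2| = 2322.2037 + 1436.3683 = 3758.5720 m/s = 3.7586 km/s

3.7586 km/s


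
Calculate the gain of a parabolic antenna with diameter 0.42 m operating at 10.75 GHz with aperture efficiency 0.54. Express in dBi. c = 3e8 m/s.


lambda = c/f = 3e8 / 1.075e+10 = 0.02790698 m
G = eta*(pi*D/lambda)^2 = 0.54*(pi*0.42/0.02790698)^2
G = 1207.1646 (linear)
G = 10*log10(1207.1646) = 30.8177 dBi

30.8177 dBi


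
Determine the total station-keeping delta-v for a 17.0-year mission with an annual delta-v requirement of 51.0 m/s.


dV = rate * years = 51.0 * 17.0
dV = 867.0000 m/s

867.0000 m/s


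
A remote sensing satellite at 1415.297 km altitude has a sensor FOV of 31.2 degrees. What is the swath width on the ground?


FOV = 31.2 deg = 0.5445427 rad
swath = 2 * alt * tan(FOV/2) = 2 * 1415.297 * tan(0.2722714)
swath = 2 * 1415.297 * 0.279205
swath = 790.3160 km

790.3160 km


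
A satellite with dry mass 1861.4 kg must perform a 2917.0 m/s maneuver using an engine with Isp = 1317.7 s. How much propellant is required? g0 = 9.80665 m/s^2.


ve = Isp * g0 = 1317.7 * 9.80665 = 12922.222705 m/s
mass ratio = exp(dv/ve) = exp(2917.0/12922.222705) = 1.25324371
m_prop = m_dry * (mr - 1) = 1861.4 * (1.25324371 - 1)
m_prop = 471.3878 kg

471.3878 kg


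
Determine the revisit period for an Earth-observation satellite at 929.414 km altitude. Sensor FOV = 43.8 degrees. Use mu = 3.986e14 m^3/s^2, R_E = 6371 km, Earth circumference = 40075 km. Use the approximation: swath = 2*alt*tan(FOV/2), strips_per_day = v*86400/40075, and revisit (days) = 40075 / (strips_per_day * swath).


swath = 2*929.414*tan(0.3822271) = 747.2441 km
v = sqrt(mu/r) = 7389.1571 m/s = 7.3892 km/s
strips/day = v*86400/40075 = 7.3892*86400/40075 = 15.9307
coverage/day = strips * swath = 15.9307 * 747.2441 = 11904.1280 km
revisit = 40075 / 11904.1280 = 3.3665 days

3.3665 days


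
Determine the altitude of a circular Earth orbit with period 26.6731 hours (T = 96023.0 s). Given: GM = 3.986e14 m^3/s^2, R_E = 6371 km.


T = 96023.0 s
r = (mu*T^2/(4*pi^2))^(1/3) = (3.986e14 * 96023.0^2 / (4*pi^2))^(1/3)
r = 4.5322031e+07 m = 45322.0313 km
alt = r - R_E = 45322.0313 - 6371 = 38951.0313 km

38951.0313 km


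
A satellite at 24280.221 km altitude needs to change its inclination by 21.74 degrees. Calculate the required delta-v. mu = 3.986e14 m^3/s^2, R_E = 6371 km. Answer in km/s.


r = 30651.2210 km = 3.0651221e+07 m
V = sqrt(mu/r) = 3606.1581 m/s
di = 21.74 deg = 0.3794346 rad
dV = 2*V*sin(di/2) = 2*3606.1581*sin(0.1897173)
dV = 1360.1077 m/s = 1.3601 km/s

1.3601 km/s


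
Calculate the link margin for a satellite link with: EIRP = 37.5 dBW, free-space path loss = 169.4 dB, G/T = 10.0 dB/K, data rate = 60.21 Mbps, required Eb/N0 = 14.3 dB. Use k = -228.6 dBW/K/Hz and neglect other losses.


C/N0 = EIRP - FSPL + G/T - k = 37.5 - 169.4 + 10.0 - (-228.6)
C/N0 = 106.7000 dB-Hz
R_b = 60.21 Mbps = 6.021e+07 bps -> 10*log10(R_b) = 77.7967 dB-Hz
Eb/N0 = C/N0 - 10*log10(R_b) = 106.7000 - 77.7967 = 28.9033 dB
Margin = Eb/N0 - Eb/N0_req = 28.9033 - 14.3 = 14.6033 dB (link closes)

14.6033 dB


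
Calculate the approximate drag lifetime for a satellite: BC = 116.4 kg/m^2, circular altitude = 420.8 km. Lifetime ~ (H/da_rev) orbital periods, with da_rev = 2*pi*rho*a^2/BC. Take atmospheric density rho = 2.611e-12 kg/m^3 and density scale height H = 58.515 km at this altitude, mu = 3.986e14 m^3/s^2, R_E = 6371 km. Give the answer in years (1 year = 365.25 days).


a = R_E + alt = 6791.8000 km = 6.7918e+06 m
da_rev = 2*pi*rho*a^2/BC = 2*pi*2.611e-12*(6.7918e+06)^2/116.4 = 6.501350 m per revolution
N = H/da_rev = 58515.0000 m / 6.501350 m = 9000.4386 revolutions
P = 2*pi*sqrt(a^3/mu) = 5570.4279 s
lifetime = N*P = 9000.4386 * 5570.4279 = 5.0136294e+07 s = 580.2812 days
years = 580.2812 / 365.25 = 1.5887 years

1.5887 years


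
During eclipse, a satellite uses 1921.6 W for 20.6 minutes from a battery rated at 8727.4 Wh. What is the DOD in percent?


E_used = P * t / 60 = 1921.6 * 20.6 / 60 = 659.7493 Wh
DOD = E_used / E_total * 100 = 659.7493 / 8727.4 * 100
DOD = 7.5595 %

7.5595 %


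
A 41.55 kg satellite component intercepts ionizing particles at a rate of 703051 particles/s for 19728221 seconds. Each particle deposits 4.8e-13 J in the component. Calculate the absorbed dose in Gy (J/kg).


Total energy deposited = rate * time * E_per
  = 703051 * 19728221 * 4.8e-13 = 6.6576 J
Dose = E_total / mass = 6.6576 / 41.55
Dose = 0.1602304 Gy

0.1602 Gy


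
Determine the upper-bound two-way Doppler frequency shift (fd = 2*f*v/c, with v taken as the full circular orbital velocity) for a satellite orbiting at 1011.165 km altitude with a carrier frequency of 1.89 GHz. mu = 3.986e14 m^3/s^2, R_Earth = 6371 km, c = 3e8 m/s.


r = 7.382165e+06 m
v = sqrt(mu/r) = 7348.1290 m/s (worst-case radial velocity)
f = 1.89 GHz = 1.89e+09 Hz
fd = 2*f*v/c = 2*1.89e+09*7348.1290/3.0e+08
fd = 92586.4257 Hz

92586.4257 Hz


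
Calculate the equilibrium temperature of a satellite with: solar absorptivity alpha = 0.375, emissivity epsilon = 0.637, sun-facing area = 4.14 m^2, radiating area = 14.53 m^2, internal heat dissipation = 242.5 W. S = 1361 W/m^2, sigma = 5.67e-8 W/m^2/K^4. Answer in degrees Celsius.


Numerator = alpha*S*A_sun + Q_int = 0.375*1361*4.14 + 242.5 = 2355.4525 W
Denominator = eps*sigma*A_rad = 0.637*5.67e-8*14.53 = 5.2479309e-07 W/K^4
T^4 = 4.4883451e+09 K^4
T = 258.8341 K = -14.3159 C

-14.3159 degrees Celsius


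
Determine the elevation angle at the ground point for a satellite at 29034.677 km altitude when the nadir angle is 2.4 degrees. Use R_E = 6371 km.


r = R_E + alt = 35405.6770 km
Law of sines in the satellite / Earth-center / ground-point triangle:
  sin(nadir)/R_E = sin(90 + el)/r  =>  cos(el) = (r/R_E)*sin(nadir)
cos(el) = (35405.6770 / 6371.0000) * sin(2.4 deg) = 0.2327164
el = arccos(0.2327164) = 76.5430 deg
(Earth-central angle = 90 - nadir - el = 11.0570 deg)

76.5430 degrees


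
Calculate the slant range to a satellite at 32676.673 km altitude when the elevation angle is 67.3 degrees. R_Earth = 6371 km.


h = 32676.673 km, el = 67.3 deg
d = -R_E*sin(el) + sqrt((R_E*sin(el))^2 + 2*R_E*h + h^2)
d = -6371.0000*sin(1.1746) + sqrt((6371.0000*0.9225381)^2 + 2*6371.0000*32676.673 + 32676.673^2)
d = 33092.7038 km

33092.7038 km


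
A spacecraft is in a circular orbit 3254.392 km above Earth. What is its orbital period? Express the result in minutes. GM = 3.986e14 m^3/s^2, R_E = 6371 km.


r = 9625.3920 km = 9.625392e+06 m
T = 2*pi*sqrt(r^3/mu) = 2*pi*sqrt(8.9177497e+20 / 3.986e14)
T = 9398.0740 s = 156.6346 min

156.6346 minutes


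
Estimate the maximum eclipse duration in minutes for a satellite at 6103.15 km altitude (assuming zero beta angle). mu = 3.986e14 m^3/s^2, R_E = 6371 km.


r = 12474.1500 km
T = 231.0875 min
Eclipse fraction = arcsin(R_E/r)/pi = arcsin(6371.0000/12474.1500)/pi
= arcsin(0.5107362)/pi = 0.1706271
Eclipse duration = 0.1706271 * 231.0875 = 39.4298 min

39.4298 minutes


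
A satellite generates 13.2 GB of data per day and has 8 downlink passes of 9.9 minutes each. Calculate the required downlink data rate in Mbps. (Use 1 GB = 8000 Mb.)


total contact time = 8 * 9.9 * 60 = 4752.0000 s
data = 13.2 GB = 105600.0000 Mb
rate = 105600.0000 / 4752.0000 = 22.2222 Mbps

22.2222 Mbps


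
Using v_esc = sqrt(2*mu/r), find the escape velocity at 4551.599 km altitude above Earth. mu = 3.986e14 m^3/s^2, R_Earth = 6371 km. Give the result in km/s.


r = 6371.0 + 4551.599 = 10922.5990 km = 1.0922599e+07 m
v_esc = sqrt(2*mu/r) = sqrt(2*3.986e14 / 1.0922599e+07)
v_esc = 8543.2015 m/s = 8.5432 km/s

8.5432 km/s


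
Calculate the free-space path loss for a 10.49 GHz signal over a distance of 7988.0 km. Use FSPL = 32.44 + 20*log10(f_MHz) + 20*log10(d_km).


f = 10.49 GHz = 10490.0000 MHz
d = 7988.0 km
FSPL = 32.44 + 20*log10(10490.0000) + 20*log10(7988.0)
FSPL = 32.44 + 80.4155 + 78.0488
FSPL = 190.9043 dB

190.9043 dB


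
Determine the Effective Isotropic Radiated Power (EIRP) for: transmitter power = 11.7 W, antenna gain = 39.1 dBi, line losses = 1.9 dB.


Pt = 11.7 W = 10.6819 dBW
EIRP = Pt_dBW + Gt - losses = 10.6819 + 39.1 - 1.9 = 47.8819 dBW

47.8819 dBW


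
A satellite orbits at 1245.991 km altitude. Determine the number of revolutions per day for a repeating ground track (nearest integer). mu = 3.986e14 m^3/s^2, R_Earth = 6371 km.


r = 7.616991e+06 m
T = 2*pi*sqrt(r^3/mu) = 6615.8612 s = 110.2644 min
revs/day = 1440 / 110.2644 = 13.0595
Rounded: 13 revolutions per day

13 revolutions per day


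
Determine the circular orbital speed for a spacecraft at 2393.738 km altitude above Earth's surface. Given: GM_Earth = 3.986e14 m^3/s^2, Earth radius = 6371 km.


r = R_E + alt = 6371.0 + 2393.738 = 8764.7380 km = 8.764738e+06 m
v = sqrt(mu/r) = sqrt(3.986e14 / 8.764738e+06) = 6743.7145 m/s = 6.7437 km/s

6.7437 km/s
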